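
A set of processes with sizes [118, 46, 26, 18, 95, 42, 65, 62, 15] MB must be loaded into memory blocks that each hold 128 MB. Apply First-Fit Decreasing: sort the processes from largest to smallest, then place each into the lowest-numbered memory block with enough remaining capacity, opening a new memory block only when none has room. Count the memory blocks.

4

Sorted descending: 118, 95, 65, 62, 46, 42, 26, 18, 15.
Put 118 MB in memory block 1; 10 MB remain.
Put 95 MB in memory block 2; 33 MB remain.
Put 65 MB in memory block 3; 63 MB remain.
Put 62 MB in memory block 3; 1 MB remain.
Put 46 MB in memory block 4; 82 MB remain.
Put 42 MB in memory block 4; 40 MB remain.
Put 26 MB in memory block 2; 7 MB remain.
Put 18 MB in memory block 4; 22 MB remain.
Put 15 MB in memory block 4; 7 MB remain.
Final memory blocks: [118] [95,26] [65,62] [46,42,18,15].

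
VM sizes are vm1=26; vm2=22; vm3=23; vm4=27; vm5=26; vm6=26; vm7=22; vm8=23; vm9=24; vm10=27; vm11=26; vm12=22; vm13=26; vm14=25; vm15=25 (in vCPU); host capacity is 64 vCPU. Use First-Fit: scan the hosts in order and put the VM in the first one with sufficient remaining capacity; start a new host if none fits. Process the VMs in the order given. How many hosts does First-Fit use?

8 hosts

vm1 (26 vCPU) → host 1 (remaining 38 vCPU)
vm2 (22 vCPU) → host 1 (remaining 16 vCPU)
vm3 (23 vCPU) → host 2 (remaining 41 vCPU)
vm4 (27 vCPU) → host 2 (remaining 14 vCPU)
vm5 (26 vCPU) → host 3 (remaining 38 vCPU)
vm6 (26 vCPU) → host 3 (remaining 12 vCPU)
vm7 (22 vCPU) → host 4 (remaining 42 vCPU)
vm8 (23 vCPU) → host 4 (remaining 19 vCPU)
vm9 (24 vCPU) → host 5 (remaining 40 vCPU)
vm10 (27 vCPU) → host 5 (remaining 13 vCPU)
vm11 (26 vCPU) → host 6 (remaining 38 vCPU)
vm12 (22 vCPU) → host 6 (remaining 16 vCPU)
vm13 (26 vCPU) → host 7 (remaining 38 vCPU)
vm14 (25 vCPU) → host 7 (remaining 13 vCPU)
vm15 (25 vCPU) → host 8 (remaining 39 vCPU)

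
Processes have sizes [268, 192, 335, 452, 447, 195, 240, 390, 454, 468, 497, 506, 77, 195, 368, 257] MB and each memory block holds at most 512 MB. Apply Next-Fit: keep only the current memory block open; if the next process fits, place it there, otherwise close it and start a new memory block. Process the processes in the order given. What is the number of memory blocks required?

268 MB → memory block 1 (remaining 244 MB)
192 MB → memory block 1 (remaining 52 MB)
335 MB → memory block 2 (remaining 177 MB)
452 MB → memory block 3 (remaining 60 MB)
447 MB → memory block 4 (remaining 65 MB)
195 MB → memory block 5 (remaining 317 MB)
240 MB → memory block 5 (remaining 77 MB)
390 MB → memory block 6 (remaining 122 MB)
454 MB → memory block 7 (remaining 58 MB)
468 MB → memory block 8 (remaining 44 MB)
497 MB → memory block 9 (remaining 15 MB)
506 MB → memory block 10 (remaining 6 MB)
77 MB → memory block 11 (remaining 435 MB)
195 MB → memory block 11 (remaining 240 MB)
368 MB → memory block 12 (remaining 144 MB)
257 MB → memory block 13 (remaining 255 MB)
Final memory blocks: [268,192] [335] [452] [447] [195,240] [390] [454] [468] [497] [506] [77,195] [368] [257].

13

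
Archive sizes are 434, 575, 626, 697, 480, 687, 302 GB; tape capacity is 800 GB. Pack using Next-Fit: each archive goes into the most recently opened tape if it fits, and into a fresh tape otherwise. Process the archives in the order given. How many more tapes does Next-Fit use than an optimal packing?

Next-Fit: [434] [575] [626] [697] [480] [687] [302] → 7 tapes.
6 archives exceed 400 GB (half the capacity), and no two of those can share a tape, so at least 6 tapes are needed.
An optimal packing achieves that bound: [697] [687] [626] [575] [480,302] [434] → 6 tapes.
Excess: 7 − 6 = 1.

1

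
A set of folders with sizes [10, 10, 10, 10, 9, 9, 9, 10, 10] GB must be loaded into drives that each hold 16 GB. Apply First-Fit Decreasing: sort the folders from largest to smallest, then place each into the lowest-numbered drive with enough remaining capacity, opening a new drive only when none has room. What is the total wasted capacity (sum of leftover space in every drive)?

57

Sorted descending: 10, 10, 10, 10, 10, 10, 9, 9, 9.
drive 1: place 10 GB, 6 GB left
drive 2: place 10 GB, 6 GB left
drive 3: place 10 GB, 6 GB left
drive 4: place 10 GB, 6 GB left
drive 5: place 10 GB, 6 GB left
drive 6: place 10 GB, 6 GB left
drive 7: place 9 GB, 7 GB left
drive 8: place 9 GB, 7 GB left
drive 9: place 9 GB, 7 GB left
9 drives × 16 GB = 144 GB; used 87 GB; unused 57 GB.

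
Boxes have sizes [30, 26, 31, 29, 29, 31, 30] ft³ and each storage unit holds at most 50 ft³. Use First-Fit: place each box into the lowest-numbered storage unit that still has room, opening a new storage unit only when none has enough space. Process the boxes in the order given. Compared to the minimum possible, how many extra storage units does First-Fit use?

0

First-Fit: [30] [26] [31] [29] [29] [31] [30] → 7 storage units.
7 boxes exceed 25 ft³ (half the capacity), and no two of those can share a storage unit, so at least 7 storage units are needed.
So 7 is already optimal.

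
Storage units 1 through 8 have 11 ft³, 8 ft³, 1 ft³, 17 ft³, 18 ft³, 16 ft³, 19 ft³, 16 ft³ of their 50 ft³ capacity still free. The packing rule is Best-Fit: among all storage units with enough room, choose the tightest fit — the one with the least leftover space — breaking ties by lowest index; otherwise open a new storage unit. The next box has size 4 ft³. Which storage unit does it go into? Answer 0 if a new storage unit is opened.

2

Storage units with room: storage unit 1 (11 ft³), storage unit 2 (8 ft³), storage unit 4 (17 ft³), storage unit 5 (18 ft³), storage unit 6 (16 ft³), storage unit 7 (19 ft³), storage unit 8 (16 ft³).
Tightest fit is storage unit 2 with 8 ft³ free.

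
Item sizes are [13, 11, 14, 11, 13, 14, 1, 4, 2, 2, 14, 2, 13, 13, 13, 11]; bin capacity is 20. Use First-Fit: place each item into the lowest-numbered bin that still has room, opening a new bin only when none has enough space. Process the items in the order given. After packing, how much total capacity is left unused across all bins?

13 → bin 1 (remaining 7)
11 → bin 2 (remaining 9)
14 → bin 3 (remaining 6)
11 → bin 4 (remaining 9)
13 → bin 5 (remaining 7)
14 → bin 6 (remaining 6)
1 → bin 1 (remaining 6)
4 → bin 1 (remaining 2)
2 → bin 1 (remaining 0)
2 → bin 2 (remaining 7)
14 → bin 7 (remaining 6)
2 → bin 2 (remaining 5)
13 → bin 8 (remaining 7)
13 → bin 9 (remaining 7)
13 → bin 10 (remaining 7)
11 → bin 11 (remaining 9)
11 bins × 20 = 220; used 151; unused 69.

69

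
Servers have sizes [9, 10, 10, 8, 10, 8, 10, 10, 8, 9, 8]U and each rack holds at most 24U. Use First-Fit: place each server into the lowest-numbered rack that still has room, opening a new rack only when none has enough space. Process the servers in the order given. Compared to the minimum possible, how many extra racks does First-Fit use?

1

First-Fit: [9,10] [10,8] [10,8] [10,10] [8,9] [8] → 6 racks.
Total size 100U; any packing needs at least ⌈100/24⌉ = 5 racks.
An optimal packing achieves that bound: [10,10] [10,10] [10,9] [9,8] [8,8,8] → 5 racks.
Excess: 6 − 5 = 1.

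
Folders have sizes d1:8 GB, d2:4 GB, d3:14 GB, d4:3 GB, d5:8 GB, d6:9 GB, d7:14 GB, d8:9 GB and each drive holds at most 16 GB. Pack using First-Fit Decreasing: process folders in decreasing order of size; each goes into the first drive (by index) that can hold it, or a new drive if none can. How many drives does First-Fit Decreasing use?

Sorted descending: 14, 14, 9, 9, 8, 8, 4, 3.
Put 14 GB in drive 1; 2 GB remain.
Put 14 GB in drive 2; 2 GB remain.
Put 9 GB in drive 3; 7 GB remain.
Put 9 GB in drive 4; 7 GB remain.
Put 8 GB in drive 5; 8 GB remain.
Put 8 GB in drive 5; 0 GB remain.
Put 4 GB in drive 3; 3 GB remain.
Put 3 GB in drive 3; 0 GB remain.

5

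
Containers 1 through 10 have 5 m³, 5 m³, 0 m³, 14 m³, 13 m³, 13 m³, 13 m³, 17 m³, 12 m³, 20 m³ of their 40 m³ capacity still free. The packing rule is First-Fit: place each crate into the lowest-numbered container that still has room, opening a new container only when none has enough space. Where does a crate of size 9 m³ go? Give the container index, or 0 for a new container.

4

Containers with room: container 4 (14 m³), container 5 (13 m³), container 6 (13 m³), container 7 (13 m³), container 8 (17 m³), container 9 (12 m³), container 10 (20 m³).
The first with room is container 4.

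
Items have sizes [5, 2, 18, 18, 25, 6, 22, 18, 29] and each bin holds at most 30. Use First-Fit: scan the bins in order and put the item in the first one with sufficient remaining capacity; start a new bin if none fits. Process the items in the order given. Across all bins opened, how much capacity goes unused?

37

bin 1: place 5, 25 left
bin 1: place 2, 23 left
bin 1: place 18, 5 left
bin 2: place 18, 12 left
bin 3: place 25, 5 left
bin 2: place 6, 6 left
bin 4: place 22, 8 left
bin 5: place 18, 12 left
bin 6: place 29, 1 left
6 bins × 30 = 180; used 143; unused 37.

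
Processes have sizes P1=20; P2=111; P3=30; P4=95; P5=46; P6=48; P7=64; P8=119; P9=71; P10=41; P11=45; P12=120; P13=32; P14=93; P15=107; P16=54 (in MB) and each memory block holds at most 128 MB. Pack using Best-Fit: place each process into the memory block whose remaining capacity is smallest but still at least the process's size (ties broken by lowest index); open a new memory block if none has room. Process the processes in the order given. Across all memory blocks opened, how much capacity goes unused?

P1 (20 MB) → memory block 1 (remaining 108 MB)
P2 (111 MB) → memory block 2 (remaining 17 MB)
P3 (30 MB) → memory block 1 (remaining 78 MB)
P4 (95 MB) → memory block 3 (remaining 33 MB)
P5 (46 MB) → memory block 1 (remaining 32 MB)
P6 (48 MB) → memory block 4 (remaining 80 MB)
P7 (64 MB) → memory block 4 (remaining 16 MB)
P8 (119 MB) → memory block 5 (remaining 9 MB)
P9 (71 MB) → memory block 6 (remaining 57 MB)
P10 (41 MB) → memory block 6 (remaining 16 MB)
P11 (45 MB) → memory block 7 (remaining 83 MB)
P12 (120 MB) → memory block 8 (remaining 8 MB)
P13 (32 MB) → memory block 1 (remaining 0 MB)
P14 (93 MB) → memory block 9 (remaining 35 MB)
P15 (107 MB) → memory block 10 (remaining 21 MB)
P16 (54 MB) → memory block 7 (remaining 29 MB)
10 memory blocks × 128 MB = 1280 MB; used 1096 MB; unused 184 MB.

184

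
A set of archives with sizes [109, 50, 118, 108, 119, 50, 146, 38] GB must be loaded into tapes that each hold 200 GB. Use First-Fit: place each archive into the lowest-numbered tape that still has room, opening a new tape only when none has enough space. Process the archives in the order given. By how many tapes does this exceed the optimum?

First-Fit: [109,50,38] [118,50] [108] [119] [146] → 5 tapes.
5 archives exceed 100 GB (half the capacity), and no two of those can share a tape, so at least 5 tapes are needed.
So 5 is already optimal.

0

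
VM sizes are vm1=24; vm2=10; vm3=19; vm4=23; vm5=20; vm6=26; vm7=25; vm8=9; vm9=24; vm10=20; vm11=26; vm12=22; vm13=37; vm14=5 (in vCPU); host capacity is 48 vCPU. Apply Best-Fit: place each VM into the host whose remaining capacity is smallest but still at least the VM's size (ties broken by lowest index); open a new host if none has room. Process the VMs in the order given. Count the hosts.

Put vm1 (24 vCPU) in host 1; 24 vCPU remain.
Put vm2 (10 vCPU) in host 1; 14 vCPU remain.
Put vm3 (19 vCPU) in host 2; 29 vCPU remain.
Put vm4 (23 vCPU) in host 2; 6 vCPU remain.
Put vm5 (20 vCPU) in host 3; 28 vCPU remain.
Put vm6 (26 vCPU) in host 3; 2 vCPU remain.
Put vm7 (25 vCPU) in host 4; 23 vCPU remain.
Put vm8 (9 vCPU) in host 1; 5 vCPU remain.
Put vm9 (24 vCPU) in host 5; 24 vCPU remain.
Put vm10 (20 vCPU) in host 4; 3 vCPU remain.
Put vm11 (26 vCPU) in host 6; 22 vCPU remain.
Put vm12 (22 vCPU) in host 6; 0 vCPU remain.
Put vm13 (37 vCPU) in host 7; 11 vCPU remain.
Put vm14 (5 vCPU) in host 1; 0 vCPU remain.

7 hosts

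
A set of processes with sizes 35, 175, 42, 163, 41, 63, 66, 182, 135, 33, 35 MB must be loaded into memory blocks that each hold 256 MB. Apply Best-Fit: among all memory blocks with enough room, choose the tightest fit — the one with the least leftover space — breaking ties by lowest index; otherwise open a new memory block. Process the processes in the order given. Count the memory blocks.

5 memory blocks

Put 35 MB in memory block 1; 221 MB remain.
Put 175 MB in memory block 1; 46 MB remain.
Put 42 MB in memory block 1; 4 MB remain.
Put 163 MB in memory block 2; 93 MB remain.
Put 41 MB in memory block 2; 52 MB remain.
Put 63 MB in memory block 3; 193 MB remain.
Put 66 MB in memory block 3; 127 MB remain.
Put 182 MB in memory block 4; 74 MB remain.
Put 135 MB in memory block 5; 121 MB remain.
Put 33 MB in memory block 2; 19 MB remain.
Put 35 MB in memory block 4; 39 MB remain.
Final memory blocks: [35,175,42] [163,41,33] [63,66] [182,35] [135].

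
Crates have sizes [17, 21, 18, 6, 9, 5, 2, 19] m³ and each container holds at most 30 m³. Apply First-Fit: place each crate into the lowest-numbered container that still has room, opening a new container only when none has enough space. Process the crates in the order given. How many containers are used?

Put 17 m³ in container 1; 13 m³ remain.
Put 21 m³ in container 2; 9 m³ remain.
Put 18 m³ in container 3; 12 m³ remain.
Put 6 m³ in container 1; 7 m³ remain.
Put 9 m³ in container 2; 0 m³ remain.
Put 5 m³ in container 1; 2 m³ remain.
Put 2 m³ in container 1; 0 m³ remain.
Put 19 m³ in container 4; 11 m³ remain.
Final containers: [17,6,5,2] [21,9] [18] [19].

4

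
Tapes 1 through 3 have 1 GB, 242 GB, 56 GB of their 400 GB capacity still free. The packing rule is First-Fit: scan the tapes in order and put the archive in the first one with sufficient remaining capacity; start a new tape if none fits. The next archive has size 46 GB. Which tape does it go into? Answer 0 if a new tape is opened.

2

Tapes with room: tape 2 (242 GB), tape 3 (56 GB).
The first with room is tape 2.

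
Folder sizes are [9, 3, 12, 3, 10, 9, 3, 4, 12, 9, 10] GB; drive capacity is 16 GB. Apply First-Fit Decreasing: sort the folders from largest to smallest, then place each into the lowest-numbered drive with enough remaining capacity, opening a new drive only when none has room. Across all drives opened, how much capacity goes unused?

28

Sorted descending: 12, 12, 10, 10, 9, 9, 9, 4, 3, 3, 3.
Put 12 GB in drive 1; 4 GB remain.
Put 12 GB in drive 2; 4 GB remain.
Put 10 GB in drive 3; 6 GB remain.
Put 10 GB in drive 4; 6 GB remain.
Put 9 GB in drive 5; 7 GB remain.
Put 9 GB in drive 6; 7 GB remain.
Put 9 GB in drive 7; 7 GB remain.
Put 4 GB in drive 1; 0 GB remain.
Put 3 GB in drive 2; 1 GB remain.
Put 3 GB in drive 3; 3 GB remain.
Put 3 GB in drive 3; 0 GB remain.
7 drives × 16 GB = 112 GB; used 84 GB; unused 28 GB.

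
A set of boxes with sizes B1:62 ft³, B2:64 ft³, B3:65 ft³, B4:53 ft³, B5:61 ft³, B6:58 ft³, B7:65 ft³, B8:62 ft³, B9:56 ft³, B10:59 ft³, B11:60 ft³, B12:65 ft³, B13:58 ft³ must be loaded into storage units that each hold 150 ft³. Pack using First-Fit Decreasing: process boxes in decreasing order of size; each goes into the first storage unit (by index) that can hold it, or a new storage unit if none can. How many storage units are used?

Sorted descending: 65, 65, 65, 64, 62, 62, 61, 60, 59, 58, 58, 56, 53.
65 ft³ → storage unit 1 (remaining 85 ft³)
65 ft³ → storage unit 1 (remaining 20 ft³)
65 ft³ → storage unit 2 (remaining 85 ft³)
64 ft³ → storage unit 2 (remaining 21 ft³)
62 ft³ → storage unit 3 (remaining 88 ft³)
62 ft³ → storage unit 3 (remaining 26 ft³)
61 ft³ → storage unit 4 (remaining 89 ft³)
60 ft³ → storage unit 4 (remaining 29 ft³)
59 ft³ → storage unit 5 (remaining 91 ft³)
58 ft³ → storage unit 5 (remaining 33 ft³)
58 ft³ → storage unit 6 (remaining 92 ft³)
56 ft³ → storage unit 6 (remaining 36 ft³)
53 ft³ → storage unit 7 (remaining 97 ft³)

7 storage units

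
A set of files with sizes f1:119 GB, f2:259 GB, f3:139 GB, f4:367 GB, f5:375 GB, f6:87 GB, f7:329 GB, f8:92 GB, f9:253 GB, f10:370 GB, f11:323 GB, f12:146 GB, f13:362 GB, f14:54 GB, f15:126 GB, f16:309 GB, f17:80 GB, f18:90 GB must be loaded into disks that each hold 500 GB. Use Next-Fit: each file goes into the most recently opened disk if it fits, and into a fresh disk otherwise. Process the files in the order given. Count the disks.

disk 1: place f1 (119 GB), 381 GB left
disk 1: place f2 (259 GB), 122 GB left
disk 2: place f3 (139 GB), 361 GB left
disk 3: place f4 (367 GB), 133 GB left
disk 4: place f5 (375 GB), 125 GB left
disk 4: place f6 (87 GB), 38 GB left
disk 5: place f7 (329 GB), 171 GB left
disk 5: place f8 (92 GB), 79 GB left
disk 6: place f9 (253 GB), 247 GB left
disk 7: place f10 (370 GB), 130 GB left
disk 8: place f11 (323 GB), 177 GB left
disk 8: place f12 (146 GB), 31 GB left
disk 9: place f13 (362 GB), 138 GB left
disk 9: place f14 (54 GB), 84 GB left
disk 10: place f15 (126 GB), 374 GB left
disk 10: place f16 (309 GB), 65 GB left
disk 11: place f17 (80 GB), 420 GB left
disk 11: place f18 (90 GB), 330 GB left

11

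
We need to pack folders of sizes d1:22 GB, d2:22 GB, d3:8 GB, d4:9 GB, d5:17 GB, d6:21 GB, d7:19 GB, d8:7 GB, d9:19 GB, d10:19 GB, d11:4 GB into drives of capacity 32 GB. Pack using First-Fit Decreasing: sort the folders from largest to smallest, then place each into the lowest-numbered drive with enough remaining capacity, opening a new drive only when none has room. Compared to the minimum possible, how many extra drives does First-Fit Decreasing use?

First-Fit Decreasing: [22,9] [22,8] [21,7,4] [19] [19] [19] [17] → 7 drives.
7 folders exceed 16 GB (half the capacity), and no two of those can share a drive, so at least 7 drives are needed.
So 7 is already optimal.

0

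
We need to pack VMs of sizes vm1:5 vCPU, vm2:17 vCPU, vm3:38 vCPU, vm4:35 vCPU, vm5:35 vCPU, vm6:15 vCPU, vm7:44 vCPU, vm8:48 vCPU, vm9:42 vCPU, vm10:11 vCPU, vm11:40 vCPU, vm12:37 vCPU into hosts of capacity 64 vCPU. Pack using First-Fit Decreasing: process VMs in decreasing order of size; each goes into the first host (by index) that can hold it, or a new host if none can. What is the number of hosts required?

8 hosts

Sorted descending: 48, 44, 42, 40, 38, 37, 35, 35, 17, 15, 11, 5.
Put 48 vCPU in host 1; 16 vCPU remain.
Put 44 vCPU in host 2; 20 vCPU remain.
Put 42 vCPU in host 3; 22 vCPU remain.
Put 40 vCPU in host 4; 24 vCPU remain.
Put 38 vCPU in host 5; 26 vCPU remain.
Put 37 vCPU in host 6; 27 vCPU remain.
Put 35 vCPU in host 7; 29 vCPU remain.
Put 35 vCPU in host 8; 29 vCPU remain.
Put 17 vCPU in host 2; 3 vCPU remain.
Put 15 vCPU in host 1; 1 vCPU remain.
Put 11 vCPU in host 3; 11 vCPU remain.
Put 5 vCPU in host 3; 6 vCPU remain.
Final hosts: [48,15] [44,17] [42,11,5] [40] [38] [37] [35] [35].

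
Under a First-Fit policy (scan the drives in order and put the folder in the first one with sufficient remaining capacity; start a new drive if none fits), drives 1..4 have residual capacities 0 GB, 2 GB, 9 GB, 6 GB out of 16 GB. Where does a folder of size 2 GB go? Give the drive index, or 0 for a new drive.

Drives with room: drive 2 (2 GB), drive 3 (9 GB), drive 4 (6 GB).
The first with room is drive 2.

2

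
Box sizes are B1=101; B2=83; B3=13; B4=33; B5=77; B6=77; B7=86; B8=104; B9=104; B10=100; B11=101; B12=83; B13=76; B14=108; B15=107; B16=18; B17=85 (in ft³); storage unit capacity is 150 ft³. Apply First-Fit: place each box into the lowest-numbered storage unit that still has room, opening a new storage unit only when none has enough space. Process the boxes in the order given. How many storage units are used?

14 storage units

Put B1 (101 ft³) in storage unit 1; 49 ft³ remain.
Put B2 (83 ft³) in storage unit 2; 67 ft³ remain.
Put B3 (13 ft³) in storage unit 1; 36 ft³ remain.
Put B4 (33 ft³) in storage unit 1; 3 ft³ remain.
Put B5 (77 ft³) in storage unit 3; 73 ft³ remain.
Put B6 (77 ft³) in storage unit 4; 73 ft³ remain.
Put B7 (86 ft³) in storage unit 5; 64 ft³ remain.
Put B8 (104 ft³) in storage unit 6; 46 ft³ remain.
Put B9 (104 ft³) in storage unit 7; 46 ft³ remain.
Put B10 (100 ft³) in storage unit 8; 50 ft³ remain.
Put B11 (101 ft³) in storage unit 9; 49 ft³ remain.
Put B12 (83 ft³) in storage unit 10; 67 ft³ remain.
Put B13 (76 ft³) in storage unit 11; 74 ft³ remain.
Put B14 (108 ft³) in storage unit 12; 42 ft³ remain.
Put B15 (107 ft³) in storage unit 13; 43 ft³ remain.
Put B16 (18 ft³) in storage unit 2; 49 ft³ remain.
Put B17 (85 ft³) in storage unit 14; 65 ft³ remain.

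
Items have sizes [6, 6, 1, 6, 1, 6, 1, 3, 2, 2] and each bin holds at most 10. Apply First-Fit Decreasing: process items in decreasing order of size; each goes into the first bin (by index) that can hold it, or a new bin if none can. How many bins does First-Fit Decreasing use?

Sorted descending: 6, 6, 6, 6, 3, 2, 2, 1, 1, 1.
Put 6 in bin 1; 4 remain.
Put 6 in bin 2; 4 remain.
Put 6 in bin 3; 4 remain.
Put 6 in bin 4; 4 remain.
Put 3 in bin 1; 1 remain.
Put 2 in bin 2; 2 remain.
Put 2 in bin 2; 0 remain.
Put 1 in bin 1; 0 remain.
Put 1 in bin 3; 3 remain.
Put 1 in bin 3; 2 remain.
Final bins: [6,3,1] [6,2,2] [6,1,1] [6].

4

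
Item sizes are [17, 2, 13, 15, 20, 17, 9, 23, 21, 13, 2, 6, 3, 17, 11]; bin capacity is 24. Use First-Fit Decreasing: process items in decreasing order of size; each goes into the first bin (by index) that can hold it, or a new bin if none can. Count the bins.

9 bins

Sorted descending: 23, 21, 20, 17, 17, 17, 15, 13, 13, 11, 9, 6, 3, 2, 2.
Put 23 in bin 1; 1 remain.
Put 21 in bin 2; 3 remain.
Put 20 in bin 3; 4 remain.
Put 17 in bin 4; 7 remain.
Put 17 in bin 5; 7 remain.
Put 17 in bin 6; 7 remain.
Put 15 in bin 7; 9 remain.
Put 13 in bin 8; 11 remain.
Put 13 in bin 9; 11 remain.
Put 11 in bin 8; 0 remain.
Put 9 in bin 7; 0 remain.
Put 6 in bin 4; 1 remain.
Put 3 in bin 2; 0 remain.
Put 2 in bin 3; 2 remain.
Put 2 in bin 3; 0 remain.
Final bins: [23] [21,3] [20,2,2] [17,6] [17] [17] [15,9] [13,11] [13].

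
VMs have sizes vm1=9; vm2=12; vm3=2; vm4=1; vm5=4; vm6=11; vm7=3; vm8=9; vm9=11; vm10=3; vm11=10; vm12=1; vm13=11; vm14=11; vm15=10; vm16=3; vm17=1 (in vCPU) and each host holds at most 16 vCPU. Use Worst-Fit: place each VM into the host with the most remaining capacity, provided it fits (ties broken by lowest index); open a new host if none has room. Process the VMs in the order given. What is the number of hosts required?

9

Put vm1 (9 vCPU) in host 1; 7 vCPU remain.
Put vm2 (12 vCPU) in host 2; 4 vCPU remain.
Put vm3 (2 vCPU) in host 1; 5 vCPU remain.
Put vm4 (1 vCPU) in host 1; 4 vCPU remain.
Put vm5 (4 vCPU) in host 1; 0 vCPU remain.
Put vm6 (11 vCPU) in host 3; 5 vCPU remain.
Put vm7 (3 vCPU) in host 3; 2 vCPU remain.
Put vm8 (9 vCPU) in host 4; 7 vCPU remain.
Put vm9 (11 vCPU) in host 5; 5 vCPU remain.
Put vm10 (3 vCPU) in host 4; 4 vCPU remain.
Put vm11 (10 vCPU) in host 6; 6 vCPU remain.
Put vm12 (1 vCPU) in host 6; 5 vCPU remain.
Put vm13 (11 vCPU) in host 7; 5 vCPU remain.
Put vm14 (11 vCPU) in host 8; 5 vCPU remain.
Put vm15 (10 vCPU) in host 9; 6 vCPU remain.
Put vm16 (3 vCPU) in host 9; 3 vCPU remain.
Put vm17 (1 vCPU) in host 5; 4 vCPU remain.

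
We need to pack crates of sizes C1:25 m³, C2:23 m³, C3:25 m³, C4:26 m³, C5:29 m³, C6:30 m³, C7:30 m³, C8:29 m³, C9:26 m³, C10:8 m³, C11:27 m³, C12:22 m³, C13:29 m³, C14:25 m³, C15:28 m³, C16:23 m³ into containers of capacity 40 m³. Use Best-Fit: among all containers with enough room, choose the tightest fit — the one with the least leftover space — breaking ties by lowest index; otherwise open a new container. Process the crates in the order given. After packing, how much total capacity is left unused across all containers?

container 1: place C1 (25 m³), 15 m³ left
container 2: place C2 (23 m³), 17 m³ left
container 3: place C3 (25 m³), 15 m³ left
container 4: place C4 (26 m³), 14 m³ left
container 5: place C5 (29 m³), 11 m³ left
container 6: place C6 (30 m³), 10 m³ left
container 7: place C7 (30 m³), 10 m³ left
container 8: place C8 (29 m³), 11 m³ left
container 9: place C9 (26 m³), 14 m³ left
container 6: place C10 (8 m³), 2 m³ left
container 10: place C11 (27 m³), 13 m³ left
container 11: place C12 (22 m³), 18 m³ left
container 12: place C13 (29 m³), 11 m³ left
container 13: place C14 (25 m³), 15 m³ left
container 14: place C15 (28 m³), 12 m³ left
container 15: place C16 (23 m³), 17 m³ left
15 containers × 40 m³ = 600 m³; used 405 m³; unused 195 m³.

195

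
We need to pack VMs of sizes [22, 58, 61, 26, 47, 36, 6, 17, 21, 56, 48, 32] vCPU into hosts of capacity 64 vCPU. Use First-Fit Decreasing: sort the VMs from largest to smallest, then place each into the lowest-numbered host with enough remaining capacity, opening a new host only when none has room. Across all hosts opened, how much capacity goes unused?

Sorted descending: 61, 58, 56, 48, 47, 36, 32, 26, 22, 21, 17, 6.
61 vCPU → host 1 (remaining 3 vCPU)
58 vCPU → host 2 (remaining 6 vCPU)
56 vCPU → host 3 (remaining 8 vCPU)
48 vCPU → host 4 (remaining 16 vCPU)
47 vCPU → host 5 (remaining 17 vCPU)
36 vCPU → host 6 (remaining 28 vCPU)
32 vCPU → host 7 (remaining 32 vCPU)
26 vCPU → host 6 (remaining 2 vCPU)
22 vCPU → host 7 (remaining 10 vCPU)
21 vCPU → host 8 (remaining 43 vCPU)
17 vCPU → host 5 (remaining 0 vCPU)
6 vCPU → host 2 (remaining 0 vCPU)
8 hosts × 64 vCPU = 512 vCPU; used 430 vCPU; unused 82 vCPU.

82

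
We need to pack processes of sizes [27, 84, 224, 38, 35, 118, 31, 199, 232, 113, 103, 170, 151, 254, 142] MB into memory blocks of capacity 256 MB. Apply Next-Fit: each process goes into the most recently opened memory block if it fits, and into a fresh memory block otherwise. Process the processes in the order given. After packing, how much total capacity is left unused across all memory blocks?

memory block 1: place 27 MB, 229 MB left
memory block 1: place 84 MB, 145 MB left
memory block 2: place 224 MB, 32 MB left
memory block 3: place 38 MB, 218 MB left
memory block 3: place 35 MB, 183 MB left
memory block 3: place 118 MB, 65 MB left
memory block 3: place 31 MB, 34 MB left
memory block 4: place 199 MB, 57 MB left
memory block 5: place 232 MB, 24 MB left
memory block 6: place 113 MB, 143 MB left
memory block 6: place 103 MB, 40 MB left
memory block 7: place 170 MB, 86 MB left
memory block 8: place 151 MB, 105 MB left
memory block 9: place 254 MB, 2 MB left
memory block 10: place 142 MB, 114 MB left
10 memory blocks × 256 MB = 2560 MB; used 1921 MB; unused 639 MB.

639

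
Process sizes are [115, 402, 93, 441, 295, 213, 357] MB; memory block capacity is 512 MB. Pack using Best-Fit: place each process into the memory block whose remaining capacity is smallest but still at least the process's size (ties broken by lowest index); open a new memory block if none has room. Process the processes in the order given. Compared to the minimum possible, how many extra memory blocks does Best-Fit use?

1

Best-Fit: [115,295] [402,93] [441] [213] [357] → 5 memory blocks.
Total size 1916 MB; any packing needs at least ⌈1916/512⌉ = 4 memory blocks.
An optimal packing achieves that bound: [441] [402,93] [357,115] [295,213] → 4 memory blocks.
Excess: 5 − 4 = 1.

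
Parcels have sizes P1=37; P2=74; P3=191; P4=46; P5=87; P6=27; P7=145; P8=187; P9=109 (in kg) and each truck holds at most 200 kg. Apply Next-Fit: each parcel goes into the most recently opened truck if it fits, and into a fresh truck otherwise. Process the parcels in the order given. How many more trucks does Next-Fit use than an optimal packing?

Next-Fit: [37,74] [191] [46,87,27] [145] [187] [109] → 6 trucks.
Total size 903 kg; any packing needs at least ⌈903/200⌉ = 5 trucks.
An optimal packing achieves that bound: [191] [187] [145,46] [109,87] [74,37,27] → 5 trucks.
Excess: 6 − 5 = 1.

1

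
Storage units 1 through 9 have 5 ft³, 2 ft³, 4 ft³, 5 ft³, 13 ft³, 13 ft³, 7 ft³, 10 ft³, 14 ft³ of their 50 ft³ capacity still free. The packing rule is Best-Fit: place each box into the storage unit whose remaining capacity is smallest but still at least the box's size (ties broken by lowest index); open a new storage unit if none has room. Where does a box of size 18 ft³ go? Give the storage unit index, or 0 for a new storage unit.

No storage unit has ≥ 18 ft³ free, so a new storage unit is opened.

0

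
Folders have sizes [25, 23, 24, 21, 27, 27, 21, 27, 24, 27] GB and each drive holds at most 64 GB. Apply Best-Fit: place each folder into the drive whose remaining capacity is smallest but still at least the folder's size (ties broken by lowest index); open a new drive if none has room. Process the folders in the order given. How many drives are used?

5

drive 1: place 25 GB, 39 GB left
drive 1: place 23 GB, 16 GB left
drive 2: place 24 GB, 40 GB left
drive 2: place 21 GB, 19 GB left
drive 3: place 27 GB, 37 GB left
drive 3: place 27 GB, 10 GB left
drive 4: place 21 GB, 43 GB left
drive 4: place 27 GB, 16 GB left
drive 5: place 24 GB, 40 GB left
drive 5: place 27 GB, 13 GB left
Final drives: [25,23] [24,21] [27,27] [21,27] [24,27].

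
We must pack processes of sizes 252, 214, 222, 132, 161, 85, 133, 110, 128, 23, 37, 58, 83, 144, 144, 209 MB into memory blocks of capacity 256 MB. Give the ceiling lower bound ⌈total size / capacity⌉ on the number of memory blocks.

Total size = 252 + 214 + 222 + 132 + 161 + 85 + 133 + 110 + 128 + 23 + 37 + 58 + 83 + 144 + 144 + 209 = 2135 MB.
⌈2135 / 256⌉ = 9.

9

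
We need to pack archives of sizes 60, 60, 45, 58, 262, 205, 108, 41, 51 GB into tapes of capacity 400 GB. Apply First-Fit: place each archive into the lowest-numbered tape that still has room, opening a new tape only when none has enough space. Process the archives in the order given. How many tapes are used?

tape 1: place 60 GB, 340 GB left
tape 1: place 60 GB, 280 GB left
tape 1: place 45 GB, 235 GB left
tape 1: place 58 GB, 177 GB left
tape 2: place 262 GB, 138 GB left
tape 3: place 205 GB, 195 GB left
tape 1: place 108 GB, 69 GB left
tape 1: place 41 GB, 28 GB left
tape 2: place 51 GB, 87 GB left
Final tapes: [60,60,45,58,108,41] [262,51] [205].

3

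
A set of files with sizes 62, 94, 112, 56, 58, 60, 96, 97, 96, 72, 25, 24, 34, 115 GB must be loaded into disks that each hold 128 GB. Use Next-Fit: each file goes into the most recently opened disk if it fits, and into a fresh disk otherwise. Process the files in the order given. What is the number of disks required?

Put 62 GB in disk 1; 66 GB remain.
Put 94 GB in disk 2; 34 GB remain.
Put 112 GB in disk 3; 16 GB remain.
Put 56 GB in disk 4; 72 GB remain.
Put 58 GB in disk 4; 14 GB remain.
Put 60 GB in disk 5; 68 GB remain.
Put 96 GB in disk 6; 32 GB remain.
Put 97 GB in disk 7; 31 GB remain.
Put 96 GB in disk 8; 32 GB remain.
Put 72 GB in disk 9; 56 GB remain.
Put 25 GB in disk 9; 31 GB remain.
Put 24 GB in disk 9; 7 GB remain.
Put 34 GB in disk 10; 94 GB remain.
Put 115 GB in disk 11; 13 GB remain.

11 disks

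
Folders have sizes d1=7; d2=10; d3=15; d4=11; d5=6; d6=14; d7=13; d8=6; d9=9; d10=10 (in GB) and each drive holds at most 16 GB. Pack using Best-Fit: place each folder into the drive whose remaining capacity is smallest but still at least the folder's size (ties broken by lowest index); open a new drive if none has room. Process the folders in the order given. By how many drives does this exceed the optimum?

Best-Fit: [7,6] [10,6] [15] [11] [14] [13] [9] [10] → 8 drives.
Total size 101 GB; any packing needs at least ⌈101/16⌉ = 7 drives.
An optimal packing achieves that bound: [15] [14] [13] [11] [10,6] [10,6] [9,7] → 7 drives.
Excess: 8 − 7 = 1.

1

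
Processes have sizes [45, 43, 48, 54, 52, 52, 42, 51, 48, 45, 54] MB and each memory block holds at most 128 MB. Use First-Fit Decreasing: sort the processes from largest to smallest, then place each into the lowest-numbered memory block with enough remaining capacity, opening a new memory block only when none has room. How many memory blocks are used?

6

Sorted descending: 54, 54, 52, 52, 51, 48, 48, 45, 45, 43, 42.
54 MB → memory block 1 (remaining 74 MB)
54 MB → memory block 1 (remaining 20 MB)
52 MB → memory block 2 (remaining 76 MB)
52 MB → memory block 2 (remaining 24 MB)
51 MB → memory block 3 (remaining 77 MB)
48 MB → memory block 3 (remaining 29 MB)
48 MB → memory block 4 (remaining 80 MB)
45 MB → memory block 4 (remaining 35 MB)
45 MB → memory block 5 (remaining 83 MB)
43 MB → memory block 5 (remaining 40 MB)
42 MB → memory block 6 (remaining 86 MB)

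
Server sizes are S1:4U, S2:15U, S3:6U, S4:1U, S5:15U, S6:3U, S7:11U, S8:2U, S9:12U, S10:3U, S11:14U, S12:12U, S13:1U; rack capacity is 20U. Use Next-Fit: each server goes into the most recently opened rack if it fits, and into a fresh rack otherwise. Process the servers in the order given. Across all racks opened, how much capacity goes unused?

rack 1: place S1 (4U), 16U left
rack 1: place S2 (15U), 1U left
rack 2: place S3 (6U), 14U left
rack 2: place S4 (1U), 13U left
rack 3: place S5 (15U), 5U left
rack 3: place S6 (3U), 2U left
rack 4: place S7 (11U), 9U left
rack 4: place S8 (2U), 7U left
rack 5: place S9 (12U), 8U left
rack 5: place S10 (3U), 5U left
rack 6: place S11 (14U), 6U left
rack 7: place S12 (12U), 8U left
rack 7: place S13 (1U), 7U left
7 racks × 20U = 140U; used 99U; unused 41U.

41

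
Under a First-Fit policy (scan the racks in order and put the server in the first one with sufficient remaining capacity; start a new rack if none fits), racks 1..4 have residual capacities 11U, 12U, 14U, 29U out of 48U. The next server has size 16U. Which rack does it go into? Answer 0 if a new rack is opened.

4

Racks with room: rack 4 (29U).
The first with room is rack 4.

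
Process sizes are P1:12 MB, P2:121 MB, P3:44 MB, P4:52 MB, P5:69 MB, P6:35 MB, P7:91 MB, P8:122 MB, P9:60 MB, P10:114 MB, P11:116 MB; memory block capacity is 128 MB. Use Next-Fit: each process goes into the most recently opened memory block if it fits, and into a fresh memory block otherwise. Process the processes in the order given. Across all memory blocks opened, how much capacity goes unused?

316

memory block 1: place P1 (12 MB), 116 MB left
memory block 2: place P2 (121 MB), 7 MB left
memory block 3: place P3 (44 MB), 84 MB left
memory block 3: place P4 (52 MB), 32 MB left
memory block 4: place P5 (69 MB), 59 MB left
memory block 4: place P6 (35 MB), 24 MB left
memory block 5: place P7 (91 MB), 37 MB left
memory block 6: place P8 (122 MB), 6 MB left
memory block 7: place P9 (60 MB), 68 MB left
memory block 8: place P10 (114 MB), 14 MB left
memory block 9: place P11 (116 MB), 12 MB left
9 memory blocks × 128 MB = 1152 MB; used 836 MB; unused 316 MB.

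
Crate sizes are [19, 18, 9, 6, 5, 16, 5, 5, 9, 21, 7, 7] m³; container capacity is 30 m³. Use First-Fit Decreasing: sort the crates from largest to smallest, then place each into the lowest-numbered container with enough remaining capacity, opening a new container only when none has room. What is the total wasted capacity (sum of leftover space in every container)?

Sorted descending: 21, 19, 18, 16, 9, 9, 7, 7, 6, 5, 5, 5.
Put 21 m³ in container 1; 9 m³ remain.
Put 19 m³ in container 2; 11 m³ remain.
Put 18 m³ in container 3; 12 m³ remain.
Put 16 m³ in container 4; 14 m³ remain.
Put 9 m³ in container 1; 0 m³ remain.
Put 9 m³ in container 2; 2 m³ remain.
Put 7 m³ in container 3; 5 m³ remain.
Put 7 m³ in container 4; 7 m³ remain.
Put 6 m³ in container 4; 1 m³ remain.
Put 5 m³ in container 3; 0 m³ remain.
Put 5 m³ in container 5; 25 m³ remain.
Put 5 m³ in container 5; 20 m³ remain.
5 containers × 30 m³ = 150 m³; used 127 m³; unused 23 m³.

23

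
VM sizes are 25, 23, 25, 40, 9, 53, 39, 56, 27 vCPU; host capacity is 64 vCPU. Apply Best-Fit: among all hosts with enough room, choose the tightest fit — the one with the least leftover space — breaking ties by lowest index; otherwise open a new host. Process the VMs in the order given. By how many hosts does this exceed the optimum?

Best-Fit: [25,23,9] [25,39] [40] [53] [56] [27] → 6 hosts.
Total size 297 vCPU; any packing needs at least ⌈297/64⌉ = 5 hosts.
An optimal packing achieves that bound: [56] [53,9] [40,23] [39,25] [27,25] → 5 hosts.
Excess: 6 − 5 = 1.

1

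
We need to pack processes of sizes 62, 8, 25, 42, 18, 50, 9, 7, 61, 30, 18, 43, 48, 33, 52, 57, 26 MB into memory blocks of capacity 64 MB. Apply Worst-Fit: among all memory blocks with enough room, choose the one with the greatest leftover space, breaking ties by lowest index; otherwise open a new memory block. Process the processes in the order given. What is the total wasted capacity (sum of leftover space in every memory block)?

115

memory block 1: place 62 MB, 2 MB left
memory block 2: place 8 MB, 56 MB left
memory block 2: place 25 MB, 31 MB left
memory block 3: place 42 MB, 22 MB left
memory block 2: place 18 MB, 13 MB left
memory block 4: place 50 MB, 14 MB left
memory block 3: place 9 MB, 13 MB left
memory block 4: place 7 MB, 7 MB left
memory block 5: place 61 MB, 3 MB left
memory block 6: place 30 MB, 34 MB left
memory block 6: place 18 MB, 16 MB left
memory block 7: place 43 MB, 21 MB left
memory block 8: place 48 MB, 16 MB left
memory block 9: place 33 MB, 31 MB left
memory block 10: place 52 MB, 12 MB left
memory block 11: place 57 MB, 7 MB left
memory block 9: place 26 MB, 5 MB left
11 memory blocks × 64 MB = 704 MB; used 589 MB; unused 115 MB.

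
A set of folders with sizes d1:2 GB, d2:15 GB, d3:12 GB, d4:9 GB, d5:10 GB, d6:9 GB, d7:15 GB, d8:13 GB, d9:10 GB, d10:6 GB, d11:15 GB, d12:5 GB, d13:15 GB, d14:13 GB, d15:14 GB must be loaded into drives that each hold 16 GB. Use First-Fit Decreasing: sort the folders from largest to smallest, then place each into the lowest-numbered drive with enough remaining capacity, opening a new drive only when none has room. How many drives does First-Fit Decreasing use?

12 drives

Sorted descending: 15, 15, 15, 15, 14, 13, 13, 12, 10, 10, 9, 9, 6, 5, 2.
drive 1: place 15 GB, 1 GB left
drive 2: place 15 GB, 1 GB left
drive 3: place 15 GB, 1 GB left
drive 4: place 15 GB, 1 GB left
drive 5: place 14 GB, 2 GB left
drive 6: place 13 GB, 3 GB left
drive 7: place 13 GB, 3 GB left
drive 8: place 12 GB, 4 GB left
drive 9: place 10 GB, 6 GB left
drive 10: place 10 GB, 6 GB left
drive 11: place 9 GB, 7 GB left
drive 12: place 9 GB, 7 GB left
drive 9: place 6 GB, 0 GB left
drive 10: place 5 GB, 1 GB left
drive 5: place 2 GB, 0 GB left
Final drives: [15] [15] [15] [15] [14,2] [13] [13] [12] [10,6] [10,5] [9] [9].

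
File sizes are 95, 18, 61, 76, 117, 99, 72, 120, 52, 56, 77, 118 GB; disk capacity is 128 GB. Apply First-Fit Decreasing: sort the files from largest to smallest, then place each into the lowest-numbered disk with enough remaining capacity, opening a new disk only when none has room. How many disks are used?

9 disks

Sorted descending: 120, 118, 117, 99, 95, 77, 76, 72, 61, 56, 52, 18.
120 GB → disk 1 (remaining 8 GB)
118 GB → disk 2 (remaining 10 GB)
117 GB → disk 3 (remaining 11 GB)
99 GB → disk 4 (remaining 29 GB)
95 GB → disk 5 (remaining 33 GB)
77 GB → disk 6 (remaining 51 GB)
76 GB → disk 7 (remaining 52 GB)
72 GB → disk 8 (remaining 56 GB)
61 GB → disk 9 (remaining 67 GB)
56 GB → disk 8 (remaining 0 GB)
52 GB → disk 7 (remaining 0 GB)
18 GB → disk 4 (remaining 11 GB)
Final disks: [120] [118] [117] [99,18] [95] [77] [76,52] [72,56] [61].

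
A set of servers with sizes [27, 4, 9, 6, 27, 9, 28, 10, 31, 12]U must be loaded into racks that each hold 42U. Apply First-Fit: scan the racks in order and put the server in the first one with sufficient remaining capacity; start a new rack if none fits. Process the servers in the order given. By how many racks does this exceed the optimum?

First-Fit: [27,4,9] [6,27,9] [28,10] [31] [12] → 5 racks.
Total size 163U; any packing needs at least ⌈163/42⌉ = 4 racks.
An optimal packing achieves that bound: [31,10] [28,12] [27,9,6] [27,9,4] → 4 racks.
Excess: 5 − 4 = 1.

1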